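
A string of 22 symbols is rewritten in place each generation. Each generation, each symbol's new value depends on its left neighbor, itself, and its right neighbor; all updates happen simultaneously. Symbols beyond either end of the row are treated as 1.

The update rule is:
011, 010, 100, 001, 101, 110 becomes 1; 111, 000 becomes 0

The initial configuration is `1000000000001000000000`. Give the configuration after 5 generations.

1011110111100011111000

1100000000011100000001
0110000000110110000011
1111000001111111000110
0001100011000001101111
1011110111100011111000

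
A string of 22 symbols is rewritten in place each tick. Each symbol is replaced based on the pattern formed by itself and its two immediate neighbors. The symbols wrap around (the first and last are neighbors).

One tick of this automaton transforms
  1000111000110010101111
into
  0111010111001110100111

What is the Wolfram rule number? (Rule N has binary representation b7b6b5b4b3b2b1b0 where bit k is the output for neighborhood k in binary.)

151

position 5: 111 → 1  (bit 7 = 1)
position 0: 110 → 0  (bit 6 = 0)
position 15: 101 → 0  (bit 5 = 0)
position 1: 100 → 1  (bit 4 = 1)
position 4: 011 → 0  (bit 3 = 0)
position 14: 010 → 1  (bit 2 = 1)
position 3: 001 → 1  (bit 1 = 1)
position 2: 000 → 1  (bit 0 = 1)
bits b7..b0 = 10010111 = 151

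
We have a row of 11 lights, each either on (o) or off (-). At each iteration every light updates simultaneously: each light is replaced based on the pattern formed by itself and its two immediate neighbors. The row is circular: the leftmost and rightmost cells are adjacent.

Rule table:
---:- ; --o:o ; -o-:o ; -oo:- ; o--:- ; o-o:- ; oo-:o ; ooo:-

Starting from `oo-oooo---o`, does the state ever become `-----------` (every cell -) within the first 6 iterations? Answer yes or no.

iteration 1: -o----o--o-
iteration 2: oo---oo-oo-
iteration 3: -o--o-o--o-
iteration 4: oo-oo-o-oo-
iteration 5: -o--o-o--o-  (repeats iteration 3; period 2)
iteration 6: oo-oo-o-oo-
iteration 6 is oo-oo-o-oo-, still not uniform -

no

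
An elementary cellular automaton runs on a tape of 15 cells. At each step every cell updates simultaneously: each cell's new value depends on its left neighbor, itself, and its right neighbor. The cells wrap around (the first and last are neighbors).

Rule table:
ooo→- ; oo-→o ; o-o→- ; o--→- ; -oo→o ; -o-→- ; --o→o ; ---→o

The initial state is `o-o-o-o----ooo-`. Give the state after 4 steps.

o-oooooo----oo-

--------oooo-o-
ooooooooo--o---
o-------o-o--oo
o-oooooo----oo-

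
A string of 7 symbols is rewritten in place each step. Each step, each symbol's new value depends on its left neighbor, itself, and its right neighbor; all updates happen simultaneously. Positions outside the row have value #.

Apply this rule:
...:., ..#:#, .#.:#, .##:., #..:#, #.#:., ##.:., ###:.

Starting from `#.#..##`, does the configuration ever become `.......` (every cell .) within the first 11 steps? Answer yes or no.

..###..
##...##
..#.#..
###.###
.......
all cells are . at step 5

yes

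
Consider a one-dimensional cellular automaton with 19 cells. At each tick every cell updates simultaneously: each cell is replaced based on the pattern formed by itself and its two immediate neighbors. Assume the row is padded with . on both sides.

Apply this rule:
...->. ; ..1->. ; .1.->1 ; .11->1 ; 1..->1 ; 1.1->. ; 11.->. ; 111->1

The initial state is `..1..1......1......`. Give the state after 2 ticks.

..11.11.....11.....
..1..1.1....1.1....

..1..1.1....1.1....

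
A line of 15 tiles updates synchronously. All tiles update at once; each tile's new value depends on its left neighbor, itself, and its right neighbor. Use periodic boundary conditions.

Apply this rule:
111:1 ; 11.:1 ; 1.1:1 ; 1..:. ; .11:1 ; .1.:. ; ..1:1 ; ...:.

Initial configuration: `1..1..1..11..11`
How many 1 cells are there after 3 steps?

1.1..1..111.111
11..1..11111111
11.1..111111111
count of 1: 12

12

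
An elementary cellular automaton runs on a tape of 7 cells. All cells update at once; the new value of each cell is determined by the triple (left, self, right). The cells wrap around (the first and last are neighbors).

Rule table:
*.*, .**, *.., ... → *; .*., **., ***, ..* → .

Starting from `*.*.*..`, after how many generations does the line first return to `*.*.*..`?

7

.*.*.*.
..*.*.*
*..*.*.
.*..*.*
*.*..*.
.*.*..*
*.*.*..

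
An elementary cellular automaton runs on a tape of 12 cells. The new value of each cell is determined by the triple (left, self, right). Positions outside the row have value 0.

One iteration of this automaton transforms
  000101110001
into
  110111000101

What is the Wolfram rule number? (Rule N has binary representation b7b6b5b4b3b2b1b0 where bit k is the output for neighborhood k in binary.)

45

position 6: 111 → 0  (bit 7 = 0)
position 7: 110 → 0  (bit 6 = 0)
position 4: 101 → 1  (bit 5 = 1)
position 8: 100 → 0  (bit 4 = 0)
position 5: 011 → 1  (bit 3 = 1)
position 3: 010 → 1  (bit 2 = 1)
position 2: 001 → 0  (bit 1 = 0)
position 0: 000 → 1  (bit 0 = 1)
bits b7..b0 = 00101101 = 45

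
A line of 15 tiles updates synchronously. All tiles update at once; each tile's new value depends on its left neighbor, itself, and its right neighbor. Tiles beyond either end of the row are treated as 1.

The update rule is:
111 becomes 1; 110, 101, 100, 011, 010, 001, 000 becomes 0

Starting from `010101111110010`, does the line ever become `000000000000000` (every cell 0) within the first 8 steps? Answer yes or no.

000000111100000
000000011000000
000000000000000
all cells are 0 at step 3

yes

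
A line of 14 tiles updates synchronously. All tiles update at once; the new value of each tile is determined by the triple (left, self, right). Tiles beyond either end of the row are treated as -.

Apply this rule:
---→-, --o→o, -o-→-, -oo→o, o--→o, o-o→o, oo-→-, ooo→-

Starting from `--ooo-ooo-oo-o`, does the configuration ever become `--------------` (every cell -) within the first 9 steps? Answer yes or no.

no

-oo--oo--oo-o-
oo-ooo-ooo-o-o
o-oo--oo--o-o-
-oo-ooo-oo-o-o
oo-oo--oo-o-o-
o-oo-ooo-o-o-o
-oo-oo--o-o-o-
oo-oo-oo-o-o-o
o-oo-oo-o-o-o-
step 9 is o-oo-oo-o-o-o-, still not uniform -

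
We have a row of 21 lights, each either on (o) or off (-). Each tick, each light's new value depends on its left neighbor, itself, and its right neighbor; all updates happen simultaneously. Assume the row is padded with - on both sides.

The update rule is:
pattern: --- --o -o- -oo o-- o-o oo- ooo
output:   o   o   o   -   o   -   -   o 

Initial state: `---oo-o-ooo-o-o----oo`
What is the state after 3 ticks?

oo--oooooooo-oo-o----

ooo---o--o--o-ooooo--
-o-oooooooooo--ooo-oo
oo--oooooooo-oo-o----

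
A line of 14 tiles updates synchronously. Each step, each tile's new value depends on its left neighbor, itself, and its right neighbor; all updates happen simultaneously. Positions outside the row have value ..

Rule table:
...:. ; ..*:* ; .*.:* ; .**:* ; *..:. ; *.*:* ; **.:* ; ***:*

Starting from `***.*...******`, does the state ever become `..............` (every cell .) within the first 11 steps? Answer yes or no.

no

*****..*******
*****.********
**************
**************  (fixed point — unchanged through step 11)
step 11 is **************, still not uniform .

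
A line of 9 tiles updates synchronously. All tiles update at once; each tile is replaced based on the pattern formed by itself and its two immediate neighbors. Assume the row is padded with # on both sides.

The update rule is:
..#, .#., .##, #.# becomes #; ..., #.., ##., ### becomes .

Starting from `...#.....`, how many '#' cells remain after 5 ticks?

..##....#
.##....##
##....##.
.....##.#
....##.##
count of #: 4

4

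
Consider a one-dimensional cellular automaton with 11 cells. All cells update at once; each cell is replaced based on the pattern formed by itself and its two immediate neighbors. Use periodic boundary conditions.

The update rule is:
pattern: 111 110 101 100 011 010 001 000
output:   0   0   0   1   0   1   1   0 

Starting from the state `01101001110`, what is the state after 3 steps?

11011011011

10001110001
01010001010
11011011011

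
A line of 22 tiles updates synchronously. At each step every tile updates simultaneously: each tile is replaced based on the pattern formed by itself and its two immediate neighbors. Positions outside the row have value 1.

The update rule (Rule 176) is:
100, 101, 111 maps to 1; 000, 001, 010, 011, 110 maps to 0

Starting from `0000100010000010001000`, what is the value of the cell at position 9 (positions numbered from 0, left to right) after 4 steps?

1000010001000001000100
0100001000100000100010
1010000100010000010001
0101000010001000001000
position 9 holds 0

0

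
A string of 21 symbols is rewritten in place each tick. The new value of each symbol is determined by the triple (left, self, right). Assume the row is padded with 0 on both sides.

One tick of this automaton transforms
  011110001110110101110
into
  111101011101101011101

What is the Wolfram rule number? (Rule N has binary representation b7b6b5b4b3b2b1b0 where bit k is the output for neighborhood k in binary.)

186

position 2: 111 → 1  (bit 7 = 1)
position 4: 110 → 0  (bit 6 = 0)
position 11: 101 → 1  (bit 5 = 1)
position 5: 100 → 1  (bit 4 = 1)
position 1: 011 → 1  (bit 3 = 1)
position 15: 010 → 0  (bit 2 = 0)
position 0: 001 → 1  (bit 1 = 1)
position 6: 000 → 0  (bit 0 = 0)
bits b7..b0 = 10111010 = 186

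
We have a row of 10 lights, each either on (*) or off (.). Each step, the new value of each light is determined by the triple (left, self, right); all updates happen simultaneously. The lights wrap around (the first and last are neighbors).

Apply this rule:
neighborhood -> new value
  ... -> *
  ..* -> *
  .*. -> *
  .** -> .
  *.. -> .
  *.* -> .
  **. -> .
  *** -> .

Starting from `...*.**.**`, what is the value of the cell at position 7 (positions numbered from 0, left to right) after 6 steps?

*

.***......
*....*****
..***.....
**....****
...***....
***....***
position 7 holds *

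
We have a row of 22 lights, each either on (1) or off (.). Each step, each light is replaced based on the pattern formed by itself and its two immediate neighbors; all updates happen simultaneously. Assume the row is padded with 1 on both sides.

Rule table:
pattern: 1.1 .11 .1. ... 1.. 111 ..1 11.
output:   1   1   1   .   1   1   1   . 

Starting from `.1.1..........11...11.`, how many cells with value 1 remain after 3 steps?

11111........11.1.11.1
1111.1......11.1111.11
111.111....11.1111.111
count of 1: 15

15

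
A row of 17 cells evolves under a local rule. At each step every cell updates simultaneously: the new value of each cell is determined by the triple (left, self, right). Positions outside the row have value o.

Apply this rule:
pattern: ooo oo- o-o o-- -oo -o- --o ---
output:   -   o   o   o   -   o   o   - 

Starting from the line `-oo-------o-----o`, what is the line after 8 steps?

oo-oo-oo-o-oo-ooo

step 1: o-oo-----ooo---o-
step 2: oo-oo---o--oo-ooo
step 3: -oo-oo-oooo-oo---
step 4: o-oo-oo---oo-oo-o
step 5: oo-oo-oo-o-oo-oo-
step 6: -oo-oo-oooo-oo-oo
step 7: o-oo-oo---oo-oo--
step 8: oo-oo-oo-o-oo-ooo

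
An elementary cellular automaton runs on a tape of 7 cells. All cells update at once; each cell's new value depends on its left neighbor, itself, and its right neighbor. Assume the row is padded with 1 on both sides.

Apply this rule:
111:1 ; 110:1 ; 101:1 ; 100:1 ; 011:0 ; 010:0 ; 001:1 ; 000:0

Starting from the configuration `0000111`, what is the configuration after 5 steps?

1111110

1001011
1110101
1111010
1111101
1111110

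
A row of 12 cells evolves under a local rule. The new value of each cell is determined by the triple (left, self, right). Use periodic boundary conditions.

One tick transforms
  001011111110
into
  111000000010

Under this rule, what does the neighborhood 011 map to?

0

At position 4 the neighborhood is 011; the next row has 0 there.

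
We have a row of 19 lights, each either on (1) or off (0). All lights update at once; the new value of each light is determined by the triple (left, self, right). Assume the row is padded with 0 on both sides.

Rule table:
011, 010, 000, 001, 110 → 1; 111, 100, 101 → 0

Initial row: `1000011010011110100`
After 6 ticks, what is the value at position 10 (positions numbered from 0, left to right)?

1

tick 1: 1011111010110010101
tick 2: 1010001010110110101
tick 3: 1010111010110110101
tick 4: 1010101010110110101
tick 5: 1010101010110110101  (fixed point — unchanged through tick 6)
position 10 holds 1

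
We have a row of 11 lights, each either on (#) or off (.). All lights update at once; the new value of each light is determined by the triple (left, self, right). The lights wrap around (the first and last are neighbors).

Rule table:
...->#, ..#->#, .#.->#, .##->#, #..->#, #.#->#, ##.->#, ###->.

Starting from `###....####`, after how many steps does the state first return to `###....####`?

2

..######...
###....####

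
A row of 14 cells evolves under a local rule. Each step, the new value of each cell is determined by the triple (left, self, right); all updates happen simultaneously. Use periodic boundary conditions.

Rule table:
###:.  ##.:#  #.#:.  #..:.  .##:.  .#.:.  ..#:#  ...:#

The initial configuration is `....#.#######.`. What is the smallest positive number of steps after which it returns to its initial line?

####........#.
...#.#######..
###........#.#
..#.#######...
##........#.##
.#.#######....
#........#.###
#.#######.....
........#.####
.#######.....#
.......#.####.
#######.....#.
......#.####..
######.....#.#
.....#.####...
#####.....#.##
....#.####....
####.....#.###
...#.####.....
###.....#.####
..#.####......
##.....#.#####
.#.####.......
#.....#.######
#.####........
.....#.#######
.####........#
....#.#######.

28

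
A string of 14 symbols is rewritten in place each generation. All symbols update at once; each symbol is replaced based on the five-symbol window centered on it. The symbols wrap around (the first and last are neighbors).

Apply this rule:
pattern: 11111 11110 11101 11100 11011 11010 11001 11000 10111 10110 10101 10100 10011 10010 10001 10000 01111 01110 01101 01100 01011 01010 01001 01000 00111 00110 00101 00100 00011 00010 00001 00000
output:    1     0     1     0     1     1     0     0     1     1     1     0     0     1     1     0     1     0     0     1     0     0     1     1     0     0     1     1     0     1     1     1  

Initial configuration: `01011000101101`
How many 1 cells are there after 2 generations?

9

01011011101011
11010110111010
count of 1: 9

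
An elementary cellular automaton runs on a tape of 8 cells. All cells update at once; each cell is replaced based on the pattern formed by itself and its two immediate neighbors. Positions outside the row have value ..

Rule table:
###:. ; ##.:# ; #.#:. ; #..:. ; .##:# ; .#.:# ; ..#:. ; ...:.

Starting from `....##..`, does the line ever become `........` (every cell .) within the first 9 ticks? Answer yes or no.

no

....##..  (fixed point — unchanged through tick 9)
tick 9 is ....##.., still not uniform .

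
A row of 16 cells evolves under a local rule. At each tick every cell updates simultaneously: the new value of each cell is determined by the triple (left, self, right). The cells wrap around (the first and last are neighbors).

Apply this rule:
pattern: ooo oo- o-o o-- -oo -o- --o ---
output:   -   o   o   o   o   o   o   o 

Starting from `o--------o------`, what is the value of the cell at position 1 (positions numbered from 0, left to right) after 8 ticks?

-

tick 1: oooooooooooooooo
tick 2: ----------------
tick 3: oooooooooooooooo  (repeats tick 1; period 2)
tick 8: ----------------
position 1 holds -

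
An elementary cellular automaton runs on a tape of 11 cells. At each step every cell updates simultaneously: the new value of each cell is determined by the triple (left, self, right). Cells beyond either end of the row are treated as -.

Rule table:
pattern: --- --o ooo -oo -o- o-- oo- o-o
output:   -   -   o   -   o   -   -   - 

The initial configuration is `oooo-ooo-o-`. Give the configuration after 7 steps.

------o--o-

-oo---o--o-
------o--o-
------o--o-  (fixed point — unchanged through step 7)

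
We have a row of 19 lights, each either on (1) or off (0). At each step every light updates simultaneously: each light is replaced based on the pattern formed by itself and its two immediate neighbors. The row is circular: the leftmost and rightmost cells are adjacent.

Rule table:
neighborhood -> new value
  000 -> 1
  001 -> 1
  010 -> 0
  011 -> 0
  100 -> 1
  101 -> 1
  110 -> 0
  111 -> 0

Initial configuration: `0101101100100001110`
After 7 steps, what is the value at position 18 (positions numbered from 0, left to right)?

1010010011011110001
0101101100100001110  (repeats step 0; period 2)
step 7: 1010010011011110001
position 18 holds 1

1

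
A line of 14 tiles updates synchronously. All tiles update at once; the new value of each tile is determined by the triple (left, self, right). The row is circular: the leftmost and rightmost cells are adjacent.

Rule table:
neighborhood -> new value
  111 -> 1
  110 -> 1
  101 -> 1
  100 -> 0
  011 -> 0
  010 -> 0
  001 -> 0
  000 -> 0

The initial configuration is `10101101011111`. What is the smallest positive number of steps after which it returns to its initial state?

11010110101111
11101011010111
11110101101011
11111010110101
11111101011010
01111110101101
10111111010110
01011111101011
10101111110101
11010111111010
01101011111101
10110101111110
01011010111111
10101101011111

14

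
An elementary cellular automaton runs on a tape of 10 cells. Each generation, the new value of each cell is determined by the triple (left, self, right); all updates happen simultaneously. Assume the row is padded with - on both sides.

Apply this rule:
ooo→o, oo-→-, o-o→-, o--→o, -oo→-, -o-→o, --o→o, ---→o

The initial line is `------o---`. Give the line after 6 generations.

-o------o-

oooooooooo
-oooooooo-
o-oooooo-o
o--oooo--o
ooo-oo-ooo
-o------o-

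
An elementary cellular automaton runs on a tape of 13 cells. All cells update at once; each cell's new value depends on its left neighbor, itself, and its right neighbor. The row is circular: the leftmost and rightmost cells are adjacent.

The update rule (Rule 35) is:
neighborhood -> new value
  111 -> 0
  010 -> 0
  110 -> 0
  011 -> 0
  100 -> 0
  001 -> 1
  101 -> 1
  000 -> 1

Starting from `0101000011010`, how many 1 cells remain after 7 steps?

1010011100100
0100100001001
1001001110010
0010010000101
0100100111010
1001001000100
0010010011001
count of 1: 5

5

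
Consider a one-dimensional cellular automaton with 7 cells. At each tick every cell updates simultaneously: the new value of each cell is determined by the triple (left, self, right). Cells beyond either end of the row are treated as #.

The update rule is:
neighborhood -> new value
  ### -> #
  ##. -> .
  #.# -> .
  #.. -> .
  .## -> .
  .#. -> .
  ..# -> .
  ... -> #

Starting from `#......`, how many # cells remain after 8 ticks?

3

..####.
...##..
.#.....
...###.
.#..#..
.......
.#####.
..###..
count of #: 3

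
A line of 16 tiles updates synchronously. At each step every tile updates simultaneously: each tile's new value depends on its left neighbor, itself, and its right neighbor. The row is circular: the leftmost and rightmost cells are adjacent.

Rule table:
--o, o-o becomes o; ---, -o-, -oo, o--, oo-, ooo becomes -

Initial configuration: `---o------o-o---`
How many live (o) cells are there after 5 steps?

--o------o-o----
-o------o-o-----
o------o-o------
------o-o------o
-----o-o------o-
count of o: 3

3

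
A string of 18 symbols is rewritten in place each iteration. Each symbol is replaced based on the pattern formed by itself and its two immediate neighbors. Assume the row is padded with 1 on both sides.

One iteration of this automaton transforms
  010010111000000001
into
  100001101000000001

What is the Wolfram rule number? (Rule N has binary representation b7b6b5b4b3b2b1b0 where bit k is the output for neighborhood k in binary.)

104

position 7: 111 → 0  (bit 7 = 0)
position 8: 110 → 1  (bit 6 = 1)
position 0: 101 → 1  (bit 5 = 1)
position 2: 100 → 0  (bit 4 = 0)
position 6: 011 → 1  (bit 3 = 1)
position 1: 010 → 0  (bit 2 = 0)
position 3: 001 → 0  (bit 1 = 0)
position 10: 000 → 0  (bit 0 = 0)
bits b7..b0 = 01101000 = 104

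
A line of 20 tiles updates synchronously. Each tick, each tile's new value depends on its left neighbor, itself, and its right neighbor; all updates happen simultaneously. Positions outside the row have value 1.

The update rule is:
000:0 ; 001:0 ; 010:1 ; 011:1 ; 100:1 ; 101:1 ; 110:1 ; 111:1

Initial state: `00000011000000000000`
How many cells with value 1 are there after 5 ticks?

12

tick 1: 10000011100000000000
tick 2: 11000011110000000000
tick 3: 11100011111000000000
tick 4: 11110011111100000000
tick 5: 11111011111110000000
count of 1: 12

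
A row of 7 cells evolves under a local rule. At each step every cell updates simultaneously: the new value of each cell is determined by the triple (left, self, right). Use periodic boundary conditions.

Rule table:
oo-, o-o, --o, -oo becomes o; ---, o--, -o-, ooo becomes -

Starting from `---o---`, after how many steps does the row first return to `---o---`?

7

--o----
-o-----
o------
------o
-----o-
----o--
---o---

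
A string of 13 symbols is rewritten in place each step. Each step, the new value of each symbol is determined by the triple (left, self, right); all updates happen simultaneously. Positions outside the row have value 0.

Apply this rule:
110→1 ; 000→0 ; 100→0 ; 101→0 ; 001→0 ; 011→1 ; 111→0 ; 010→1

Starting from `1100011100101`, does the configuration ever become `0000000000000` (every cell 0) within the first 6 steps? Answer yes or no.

1100010100101
1100010100101  (fixed point — unchanged through step 6)
step 6 is 1100010100101, still not uniform 0

no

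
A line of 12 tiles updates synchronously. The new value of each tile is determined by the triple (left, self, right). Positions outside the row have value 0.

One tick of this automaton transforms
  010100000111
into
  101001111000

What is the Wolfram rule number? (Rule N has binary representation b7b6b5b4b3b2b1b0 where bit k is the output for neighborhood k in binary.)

position 10: 111 → 0  (bit 7 = 0)
position 11: 110 → 0  (bit 6 = 0)
position 2: 101 → 1  (bit 5 = 1)
position 4: 100 → 0  (bit 4 = 0)
position 9: 011 → 0  (bit 3 = 0)
position 1: 010 → 0  (bit 2 = 0)
position 0: 001 → 1  (bit 1 = 1)
position 5: 000 → 1  (bit 0 = 1)
bits b7..b0 = 00100011 = 35

35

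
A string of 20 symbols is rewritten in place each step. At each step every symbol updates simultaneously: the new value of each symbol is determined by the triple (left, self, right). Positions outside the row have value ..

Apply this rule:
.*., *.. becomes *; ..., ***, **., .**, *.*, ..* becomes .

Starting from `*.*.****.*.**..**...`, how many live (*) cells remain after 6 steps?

step 1: *.*......*...*...*..
step 2: *.**.....**..**..**.
step 3: *...*......*...*...*
step 4: **..**.....**..**..*
step 5: ..*...*......*...*.*
step 6: ..**..**.....**..*.*
count of *: 8

8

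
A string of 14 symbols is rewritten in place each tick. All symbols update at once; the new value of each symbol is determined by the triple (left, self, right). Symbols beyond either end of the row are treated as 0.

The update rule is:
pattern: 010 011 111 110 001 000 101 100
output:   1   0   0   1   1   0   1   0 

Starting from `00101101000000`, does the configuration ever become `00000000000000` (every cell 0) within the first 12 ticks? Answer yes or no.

01110111000000
10011001000000
10101011000000
11111101000000
00000111000000
00001001000000
00011011000000
00101101000000  (repeats tick 0; period 8)
tick 12: 11111101000000
tick 12 is 11111101000000, still not uniform 0

no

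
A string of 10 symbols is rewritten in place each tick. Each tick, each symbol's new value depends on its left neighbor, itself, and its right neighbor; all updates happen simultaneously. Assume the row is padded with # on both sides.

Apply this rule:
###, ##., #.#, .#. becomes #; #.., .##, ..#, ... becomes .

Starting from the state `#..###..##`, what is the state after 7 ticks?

#....#....

#...##...#
#....#....
#....#....  (fixed point — unchanged through tick 7)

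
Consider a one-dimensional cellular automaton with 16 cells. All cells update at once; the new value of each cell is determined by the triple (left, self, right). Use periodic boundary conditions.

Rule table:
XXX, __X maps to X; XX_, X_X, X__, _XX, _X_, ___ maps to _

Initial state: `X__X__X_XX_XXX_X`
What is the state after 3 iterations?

iteration 1: __X__X______X___
iteration 2: _X__X______X____
iteration 3: X__X______X_____

X__X______X_____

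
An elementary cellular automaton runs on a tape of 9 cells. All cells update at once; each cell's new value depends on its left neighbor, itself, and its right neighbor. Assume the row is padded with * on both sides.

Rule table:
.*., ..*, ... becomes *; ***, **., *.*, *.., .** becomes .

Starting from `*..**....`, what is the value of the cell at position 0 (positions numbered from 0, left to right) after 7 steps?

.

step 1: ..*...***
step 2: .**.**...
step 3: .......**
step 4: .******..
step 5: ........*
step 6: .*******.
step 7: .........
position 0 holds .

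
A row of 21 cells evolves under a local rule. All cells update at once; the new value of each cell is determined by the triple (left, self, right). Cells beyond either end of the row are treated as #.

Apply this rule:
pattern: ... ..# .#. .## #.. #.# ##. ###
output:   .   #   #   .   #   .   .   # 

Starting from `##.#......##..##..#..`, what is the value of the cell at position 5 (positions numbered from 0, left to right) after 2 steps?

#

#..##....#..##..#####
.##..#..####..##.####
position 5 holds #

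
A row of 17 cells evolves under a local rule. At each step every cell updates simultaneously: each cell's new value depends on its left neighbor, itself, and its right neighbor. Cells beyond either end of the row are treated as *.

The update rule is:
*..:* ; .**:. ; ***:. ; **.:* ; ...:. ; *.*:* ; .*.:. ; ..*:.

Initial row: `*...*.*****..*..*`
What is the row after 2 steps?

.**...*....**..*.

step 1: **...*....**..*..
step 2: .**...*....**..*.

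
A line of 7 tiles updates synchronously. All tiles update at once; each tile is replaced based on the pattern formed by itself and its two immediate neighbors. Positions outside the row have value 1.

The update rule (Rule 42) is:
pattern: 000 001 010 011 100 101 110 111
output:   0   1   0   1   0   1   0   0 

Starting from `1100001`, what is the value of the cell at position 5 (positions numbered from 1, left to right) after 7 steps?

step 1: 0000011
step 2: 0000110
step 3: 0001101
step 4: 0011011
step 5: 0110110
step 6: 1101101
step 7: 0011011
position 5 holds 0

0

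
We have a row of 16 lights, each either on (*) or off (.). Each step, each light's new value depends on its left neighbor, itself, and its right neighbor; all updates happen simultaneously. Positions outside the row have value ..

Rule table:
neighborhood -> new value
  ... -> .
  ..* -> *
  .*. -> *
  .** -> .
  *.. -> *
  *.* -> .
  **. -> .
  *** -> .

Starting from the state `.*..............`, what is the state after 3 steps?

..***...........

***.............
...*............
..***...........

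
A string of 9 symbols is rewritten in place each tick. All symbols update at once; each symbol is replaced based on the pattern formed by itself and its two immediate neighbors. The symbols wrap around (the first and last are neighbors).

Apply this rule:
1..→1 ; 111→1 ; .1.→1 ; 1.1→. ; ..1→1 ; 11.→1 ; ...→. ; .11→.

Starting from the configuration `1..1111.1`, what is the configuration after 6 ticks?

1111.11..

tick 1: 111.111..
tick 2: .11..1111
tick 3: ..111.111
tick 4: 11.11..11
tick 5: 11..111.1
tick 6: 1111.11..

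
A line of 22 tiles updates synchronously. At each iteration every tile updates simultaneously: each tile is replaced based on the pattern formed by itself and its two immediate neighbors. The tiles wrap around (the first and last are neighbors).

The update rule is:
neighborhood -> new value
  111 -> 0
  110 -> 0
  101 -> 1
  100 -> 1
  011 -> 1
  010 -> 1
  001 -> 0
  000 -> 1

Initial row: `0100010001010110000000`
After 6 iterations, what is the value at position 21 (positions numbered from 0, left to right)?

1

0111011101111101111111
1100110011000011000000
1010101010111010111110
1111111111100111100001
0000000000010100011101
1111111111011111010011
position 21 holds 1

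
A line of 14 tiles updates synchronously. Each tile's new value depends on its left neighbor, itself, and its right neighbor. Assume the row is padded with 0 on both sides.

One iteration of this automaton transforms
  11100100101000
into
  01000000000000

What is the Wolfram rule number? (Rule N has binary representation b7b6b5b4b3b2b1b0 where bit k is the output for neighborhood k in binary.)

position 1: 111 → 1  (bit 7 = 1)
position 2: 110 → 0  (bit 6 = 0)
position 9: 101 → 0  (bit 5 = 0)
position 3: 100 → 0  (bit 4 = 0)
position 0: 011 → 0  (bit 3 = 0)
position 5: 010 → 0  (bit 2 = 0)
position 4: 001 → 0  (bit 1 = 0)
position 12: 000 → 0  (bit 0 = 0)
bits b7..b0 = 10000000 = 128

128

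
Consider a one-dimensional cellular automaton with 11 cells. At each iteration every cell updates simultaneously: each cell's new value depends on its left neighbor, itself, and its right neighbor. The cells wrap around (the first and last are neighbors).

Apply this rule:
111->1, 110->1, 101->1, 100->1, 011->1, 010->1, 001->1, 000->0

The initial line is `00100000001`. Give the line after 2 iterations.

11110000011
11111000111

11111000111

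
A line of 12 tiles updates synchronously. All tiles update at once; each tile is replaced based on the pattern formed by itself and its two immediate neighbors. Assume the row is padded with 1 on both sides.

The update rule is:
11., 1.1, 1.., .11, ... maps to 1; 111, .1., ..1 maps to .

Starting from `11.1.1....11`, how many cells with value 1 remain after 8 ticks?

.11.1.111.1.
1111.11.11.1
...111111111
11.1........
.11.1111111.
11111.....11
....11111.1.
111.1...11.1
count of 1: 7

7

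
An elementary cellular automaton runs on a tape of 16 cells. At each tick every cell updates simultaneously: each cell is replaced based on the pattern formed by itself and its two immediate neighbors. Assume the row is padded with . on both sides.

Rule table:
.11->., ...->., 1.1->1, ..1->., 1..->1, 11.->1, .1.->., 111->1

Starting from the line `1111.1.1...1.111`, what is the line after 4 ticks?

.1111.1.1...1.11
..1111.1.1...1.1
...1111.1.1...1.
....1111.1.1...1

....1111.1.1...1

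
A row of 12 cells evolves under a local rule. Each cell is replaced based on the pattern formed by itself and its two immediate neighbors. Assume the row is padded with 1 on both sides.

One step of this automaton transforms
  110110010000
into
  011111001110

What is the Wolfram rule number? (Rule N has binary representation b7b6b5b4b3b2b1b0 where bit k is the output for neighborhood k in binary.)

121

position 0: 111 → 0  (bit 7 = 0)
position 1: 110 → 1  (bit 6 = 1)
position 2: 101 → 1  (bit 5 = 1)
position 5: 100 → 1  (bit 4 = 1)
position 3: 011 → 1  (bit 3 = 1)
position 7: 010 → 0  (bit 2 = 0)
position 6: 001 → 0  (bit 1 = 0)
position 9: 000 → 1  (bit 0 = 1)
bits b7..b0 = 01111001 = 121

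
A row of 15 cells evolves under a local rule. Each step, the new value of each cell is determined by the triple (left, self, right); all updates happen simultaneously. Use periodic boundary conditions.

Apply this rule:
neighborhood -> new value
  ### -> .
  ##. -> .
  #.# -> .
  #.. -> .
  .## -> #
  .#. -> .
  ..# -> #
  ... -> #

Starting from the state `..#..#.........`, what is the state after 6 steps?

......##..##...

##..#..########
...#..##.......
###..##..######
....##..##.....
#####..##..####
......##..##...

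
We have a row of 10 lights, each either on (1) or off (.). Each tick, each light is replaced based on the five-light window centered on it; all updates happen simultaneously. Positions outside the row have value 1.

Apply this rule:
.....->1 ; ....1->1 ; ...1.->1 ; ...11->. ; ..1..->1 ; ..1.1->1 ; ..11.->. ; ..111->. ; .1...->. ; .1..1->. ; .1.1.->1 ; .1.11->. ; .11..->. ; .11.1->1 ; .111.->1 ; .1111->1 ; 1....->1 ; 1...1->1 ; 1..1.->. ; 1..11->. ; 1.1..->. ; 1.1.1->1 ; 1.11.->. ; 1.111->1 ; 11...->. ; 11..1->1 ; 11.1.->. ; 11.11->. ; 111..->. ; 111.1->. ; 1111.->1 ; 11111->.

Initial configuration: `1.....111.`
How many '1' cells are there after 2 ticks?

tick 1: ..111..1..
tick 2: 1..1.1.1..
count of 1: 4

4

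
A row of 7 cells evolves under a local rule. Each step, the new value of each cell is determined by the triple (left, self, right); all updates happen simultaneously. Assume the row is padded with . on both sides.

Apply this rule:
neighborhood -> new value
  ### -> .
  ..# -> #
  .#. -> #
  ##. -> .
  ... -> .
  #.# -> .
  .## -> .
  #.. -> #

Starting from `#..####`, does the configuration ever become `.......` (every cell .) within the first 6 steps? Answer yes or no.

yes

###....
...#...
..###..
.#...#.
###.###
.......
all cells are . at step 6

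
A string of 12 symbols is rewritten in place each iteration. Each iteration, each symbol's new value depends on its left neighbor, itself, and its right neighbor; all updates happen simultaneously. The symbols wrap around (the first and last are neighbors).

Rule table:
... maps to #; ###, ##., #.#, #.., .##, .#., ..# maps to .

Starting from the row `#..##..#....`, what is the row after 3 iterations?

.........##.
########....
.........##.

.........##.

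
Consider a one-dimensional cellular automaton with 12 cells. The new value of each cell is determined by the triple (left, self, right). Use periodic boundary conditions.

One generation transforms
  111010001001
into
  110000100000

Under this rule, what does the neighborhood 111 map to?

1

At position 0 the neighborhood is 111; the next row has 1 there.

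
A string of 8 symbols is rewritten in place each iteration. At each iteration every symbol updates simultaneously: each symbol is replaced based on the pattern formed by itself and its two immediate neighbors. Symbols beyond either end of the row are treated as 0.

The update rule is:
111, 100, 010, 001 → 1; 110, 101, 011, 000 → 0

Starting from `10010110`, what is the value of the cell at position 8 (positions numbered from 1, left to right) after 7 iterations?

0

11110001
01101011
10001000
11011100
00001010
00011011
00100000
position 8 holds 0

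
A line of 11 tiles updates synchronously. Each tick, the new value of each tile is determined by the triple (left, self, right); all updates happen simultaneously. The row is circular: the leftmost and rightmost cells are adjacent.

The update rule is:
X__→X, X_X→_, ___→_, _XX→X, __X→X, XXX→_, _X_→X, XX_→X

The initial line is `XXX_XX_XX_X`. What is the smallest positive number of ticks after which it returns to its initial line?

2

__X_XX_XX_X
XXX_XX_XX_X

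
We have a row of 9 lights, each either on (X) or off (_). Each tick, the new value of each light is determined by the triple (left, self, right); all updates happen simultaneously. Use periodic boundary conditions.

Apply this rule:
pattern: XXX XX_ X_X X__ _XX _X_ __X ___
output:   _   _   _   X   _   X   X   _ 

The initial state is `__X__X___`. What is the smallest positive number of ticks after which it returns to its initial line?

_XXXXXX__
X______X_
XX____XX_
__X__X___

4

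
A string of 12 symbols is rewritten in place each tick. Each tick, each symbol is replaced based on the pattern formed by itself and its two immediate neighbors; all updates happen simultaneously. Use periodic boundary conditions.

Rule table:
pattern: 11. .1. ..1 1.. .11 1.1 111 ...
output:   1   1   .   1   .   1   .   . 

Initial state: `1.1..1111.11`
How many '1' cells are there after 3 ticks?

4

1111....11..
...11....11.
....11....11
count of 1: 4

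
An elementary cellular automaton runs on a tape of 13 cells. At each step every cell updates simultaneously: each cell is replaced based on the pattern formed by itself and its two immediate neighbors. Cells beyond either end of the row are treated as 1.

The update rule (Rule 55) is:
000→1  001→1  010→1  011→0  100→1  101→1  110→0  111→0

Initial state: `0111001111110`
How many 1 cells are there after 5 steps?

4

step 1: 1000110000001
step 2: 0111001111110  (repeats step 0; period 2)
step 5: 1000110000001
count of 1: 4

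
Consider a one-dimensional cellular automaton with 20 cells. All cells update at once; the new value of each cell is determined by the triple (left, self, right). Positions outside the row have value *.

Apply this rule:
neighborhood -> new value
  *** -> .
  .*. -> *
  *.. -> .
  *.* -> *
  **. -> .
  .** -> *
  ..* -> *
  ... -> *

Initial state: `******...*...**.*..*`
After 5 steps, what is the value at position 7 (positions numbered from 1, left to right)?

.......***.***.**.**
.*******..**..**.**.
**.......**..**.**.*
...*******..**.**.**
.***.......**.**.**.
position 7 holds .

.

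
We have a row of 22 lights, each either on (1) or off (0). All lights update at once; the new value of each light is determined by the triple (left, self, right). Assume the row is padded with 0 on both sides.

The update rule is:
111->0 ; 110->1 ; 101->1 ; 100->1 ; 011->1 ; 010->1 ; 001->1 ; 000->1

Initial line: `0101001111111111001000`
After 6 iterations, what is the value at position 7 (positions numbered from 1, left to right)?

iteration 1: 1111111000000001111111
iteration 2: 1000001111111111000001
iteration 3: 1111111000000001111111  (repeats iteration 1; period 2)
iteration 6: 1000001111111111000001
position 7 holds 1

1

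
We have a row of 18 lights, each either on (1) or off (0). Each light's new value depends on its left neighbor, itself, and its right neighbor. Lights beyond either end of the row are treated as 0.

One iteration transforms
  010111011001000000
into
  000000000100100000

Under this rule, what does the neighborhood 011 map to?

0

At position 3 the neighborhood is 011; the next row has 0 there.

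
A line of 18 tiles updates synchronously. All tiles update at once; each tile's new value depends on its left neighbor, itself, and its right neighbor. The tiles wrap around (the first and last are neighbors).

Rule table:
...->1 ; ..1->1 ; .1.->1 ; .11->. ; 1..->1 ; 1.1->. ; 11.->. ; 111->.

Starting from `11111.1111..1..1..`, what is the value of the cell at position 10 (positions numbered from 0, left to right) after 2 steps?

.

..........11111111
1111111111........
position 10 holds .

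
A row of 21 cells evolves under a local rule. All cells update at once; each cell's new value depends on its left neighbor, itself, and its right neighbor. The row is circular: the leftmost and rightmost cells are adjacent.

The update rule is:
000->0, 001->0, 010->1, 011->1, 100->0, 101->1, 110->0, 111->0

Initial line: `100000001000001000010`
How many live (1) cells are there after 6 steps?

100000001000001000011
000000001000001000010
000000001000001000010  (fixed point — unchanged through step 6)
count of 1: 3

3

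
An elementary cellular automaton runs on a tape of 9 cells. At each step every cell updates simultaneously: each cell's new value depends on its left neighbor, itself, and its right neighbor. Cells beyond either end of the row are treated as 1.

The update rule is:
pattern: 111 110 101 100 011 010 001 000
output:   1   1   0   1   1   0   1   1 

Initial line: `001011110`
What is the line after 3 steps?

111111110

110011110
111111110
111111110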